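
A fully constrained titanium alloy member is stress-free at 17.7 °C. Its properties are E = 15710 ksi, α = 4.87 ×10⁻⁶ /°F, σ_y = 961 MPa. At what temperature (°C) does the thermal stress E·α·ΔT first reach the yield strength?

E = 15710 ksi = 108.3 GPa.
α = 4.87×10⁻⁶/°F × 9/5 = 8.77×10⁻⁶/K.
E·α·ΔT = 961.0 MPa ⇒ ΔT = 961.0 / (108.3×10³ × 8.77×10⁻⁶) = 1012 K.
T = 17.7 + 1012 = 1030 °C.

1030 °C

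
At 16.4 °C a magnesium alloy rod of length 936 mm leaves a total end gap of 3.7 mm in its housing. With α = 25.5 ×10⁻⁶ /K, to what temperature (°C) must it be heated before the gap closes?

α·L₀·ΔT = 3.7 mm ⇒ ΔT = 3.7 / (25.5×10⁻⁶ × 936.0) = 155.0 K.
T = 16.4 + 155.0 = 171.4 °C.

171 °C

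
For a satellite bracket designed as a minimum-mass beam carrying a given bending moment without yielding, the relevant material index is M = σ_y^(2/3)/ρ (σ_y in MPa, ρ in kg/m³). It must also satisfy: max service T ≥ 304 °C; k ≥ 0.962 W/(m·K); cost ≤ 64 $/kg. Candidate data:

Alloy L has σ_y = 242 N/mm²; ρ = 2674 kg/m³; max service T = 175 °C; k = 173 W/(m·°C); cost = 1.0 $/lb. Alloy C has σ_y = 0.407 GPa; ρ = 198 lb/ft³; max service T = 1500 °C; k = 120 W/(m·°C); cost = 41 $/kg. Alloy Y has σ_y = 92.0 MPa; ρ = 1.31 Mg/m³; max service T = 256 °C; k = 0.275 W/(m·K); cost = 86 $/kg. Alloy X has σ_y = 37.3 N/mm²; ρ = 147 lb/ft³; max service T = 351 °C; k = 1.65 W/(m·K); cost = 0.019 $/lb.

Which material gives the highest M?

alloy C

Screen on constraints: max service T ≥ 304 °C; k ≥ 0.962 W/(m·K); cost ≤ 64 $/kg. Survivors: alloy C, alloy X.
Putting every candidate on a common basis:
  alloy C: σ_y = 407.0 MPa, ρ = 3172 kg/m³
  alloy X: σ_y = 37.30 MPa, ρ = 2355 kg/m³
  alloy C: M = 17.3×10⁻³
  alloy X: M = 4.74×10⁻³
Alloy C ranks first.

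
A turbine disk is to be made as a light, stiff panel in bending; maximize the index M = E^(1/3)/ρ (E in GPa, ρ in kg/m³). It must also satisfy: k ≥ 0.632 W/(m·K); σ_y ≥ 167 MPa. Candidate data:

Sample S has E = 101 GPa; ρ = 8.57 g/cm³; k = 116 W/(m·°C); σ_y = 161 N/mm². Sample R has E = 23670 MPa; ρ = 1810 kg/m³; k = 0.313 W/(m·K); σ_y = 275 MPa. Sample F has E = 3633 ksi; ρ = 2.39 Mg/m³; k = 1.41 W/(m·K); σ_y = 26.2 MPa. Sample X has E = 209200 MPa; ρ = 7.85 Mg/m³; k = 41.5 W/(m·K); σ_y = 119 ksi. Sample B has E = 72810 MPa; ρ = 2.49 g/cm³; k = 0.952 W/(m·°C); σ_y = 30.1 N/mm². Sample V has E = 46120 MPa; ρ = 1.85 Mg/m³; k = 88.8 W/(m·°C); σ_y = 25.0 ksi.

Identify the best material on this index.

sample V

Screen on constraints: k ≥ 0.632 W/(m·K); σ_y ≥ 167 MPa. Survivors: sample X, sample V.
After converting to SI:
  sample X: E = 209.2 GPa, ρ = 7850 kg/m³
  sample V: E = 46.12 GPa, ρ = 1850 kg/m³
  sample V: M = 1.94×10⁻³
  sample X: M = 0.756×10⁻³
Sample V has the largest M.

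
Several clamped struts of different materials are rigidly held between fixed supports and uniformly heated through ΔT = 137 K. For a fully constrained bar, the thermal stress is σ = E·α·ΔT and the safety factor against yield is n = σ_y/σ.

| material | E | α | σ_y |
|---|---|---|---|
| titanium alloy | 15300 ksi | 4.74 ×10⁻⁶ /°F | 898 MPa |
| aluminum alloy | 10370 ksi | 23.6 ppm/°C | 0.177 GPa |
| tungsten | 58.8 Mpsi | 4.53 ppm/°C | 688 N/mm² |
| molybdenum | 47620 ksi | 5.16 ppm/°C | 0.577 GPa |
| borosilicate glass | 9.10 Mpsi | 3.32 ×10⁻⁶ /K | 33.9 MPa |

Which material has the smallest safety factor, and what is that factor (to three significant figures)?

Converting E to GPa, α to ×10⁻⁶/K, σ_y to MPa, then σ and n for each:
  titanium alloy: E = 105.5, α = 8.53, σ_y = 898.0 → σ = 123 MPa, n = 7.28
  aluminum alloy: E = 71.50, α = 23.6, σ_y = 177.0 → σ = 231 MPa, n = 0.766
  tungsten: E = 405.4, α = 4.53, σ_y = 688.0 → σ = 252 MPa, n = 2.73
  molybdenum: E = 328.3, α = 5.16, σ_y = 577.0 → σ = 232 MPa, n = 2.49
  borosilicate glass: E = 62.74, α = 3.32, σ_y = 33.90 → σ = 28.5 MPa, n = 1.19
Aluminum alloy has the lowest safety factor, n = 0.766.

aluminum alloy, n = 0.766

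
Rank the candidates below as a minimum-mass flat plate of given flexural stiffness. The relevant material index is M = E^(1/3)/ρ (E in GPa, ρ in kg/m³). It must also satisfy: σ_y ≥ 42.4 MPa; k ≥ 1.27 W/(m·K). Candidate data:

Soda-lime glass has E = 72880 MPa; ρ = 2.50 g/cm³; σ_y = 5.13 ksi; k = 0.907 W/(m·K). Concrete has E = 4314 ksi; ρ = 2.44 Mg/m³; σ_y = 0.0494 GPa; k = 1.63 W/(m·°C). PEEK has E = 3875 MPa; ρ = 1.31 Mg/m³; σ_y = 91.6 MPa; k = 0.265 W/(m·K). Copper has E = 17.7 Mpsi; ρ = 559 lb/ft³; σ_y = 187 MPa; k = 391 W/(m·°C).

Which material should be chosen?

concrete

Screen on constraints: σ_y ≥ 42.4 MPa; k ≥ 1.27 W/(m·K). Survivors: concrete, copper.
Normalizing units and computing the index:
  concrete: E = 29.74 GPa, ρ = 2440 kg/m³
  copper: E = 122.0 GPa, ρ = 8954 kg/m³
  concrete: M = 1.27×10⁻³
  copper: M = 0.554×10⁻³
Concrete has the largest M.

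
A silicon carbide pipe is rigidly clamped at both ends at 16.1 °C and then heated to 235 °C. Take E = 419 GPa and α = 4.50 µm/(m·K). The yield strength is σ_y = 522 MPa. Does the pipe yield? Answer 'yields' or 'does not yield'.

does not yield

ΔT = 218.9 K. Constrained thermal stress σ = E·α·ΔT = 419.0×10³ MPa × 4.50×10⁻⁶ × 218.9 = 413 MPa (compressive).
Compare to σ_y = 522 MPa: σ < σ_y, so it does not yield.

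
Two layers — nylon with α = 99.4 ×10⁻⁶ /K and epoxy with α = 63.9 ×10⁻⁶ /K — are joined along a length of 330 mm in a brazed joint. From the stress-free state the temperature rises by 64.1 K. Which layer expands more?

α(nylon) = 99.4×10⁻⁶/K vs α(epoxy) = 63.9×10⁻⁶/K.
Higher α expands more for the same ΔT: nylon.

nylon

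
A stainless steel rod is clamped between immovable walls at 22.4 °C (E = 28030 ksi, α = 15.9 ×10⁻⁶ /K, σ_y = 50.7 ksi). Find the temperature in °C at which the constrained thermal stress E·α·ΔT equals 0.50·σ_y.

E = 28030 ksi = 193.3 GPa.
σ_y = 50.7 ksi = 349.6 MPa.
E·α·ΔT = 174.8 MPa ⇒ ΔT = 174.8 / (193.3×10³ × 15.9×10⁻⁶) = 56.88 K.
T = 22.4 + 56.88 = 79.28 °C.

79.3 °C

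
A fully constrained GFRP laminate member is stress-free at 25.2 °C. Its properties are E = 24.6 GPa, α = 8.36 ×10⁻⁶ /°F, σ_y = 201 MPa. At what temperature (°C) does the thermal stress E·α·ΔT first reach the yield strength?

568 °C

α = 8.36×10⁻⁶/°F × 9/5 = 15.0×10⁻⁶/K.
E·α·ΔT = 201.0 MPa ⇒ ΔT = 201.0 / (24.60×10³ × 15.0×10⁻⁶) = 543.0 K.
T = 25.2 + 543.0 = 568.2 °C.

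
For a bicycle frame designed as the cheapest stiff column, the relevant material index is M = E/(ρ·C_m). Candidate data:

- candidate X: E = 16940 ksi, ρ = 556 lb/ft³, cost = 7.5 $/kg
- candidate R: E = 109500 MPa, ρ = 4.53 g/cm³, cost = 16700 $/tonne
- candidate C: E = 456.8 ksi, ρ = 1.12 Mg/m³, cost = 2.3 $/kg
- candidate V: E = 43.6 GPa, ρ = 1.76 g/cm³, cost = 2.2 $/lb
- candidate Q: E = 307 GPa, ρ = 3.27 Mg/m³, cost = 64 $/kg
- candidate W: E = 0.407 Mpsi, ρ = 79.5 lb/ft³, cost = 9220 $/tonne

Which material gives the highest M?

candidate V

Normalizing units and computing the index:
  candidate X: E = 116.8 GPa, ρ = 8906 kg/m³, cost = 7.500 $/kg
  candidate R: E = 109.5 GPa, ρ = 4530 kg/m³, cost = 16.70 $/kg
  candidate C: E = 3.150 GPa, ρ = 1120 kg/m³, cost = 2.300 $/kg
  candidate V: E = 43.60 GPa, ρ = 1760 kg/m³, cost = 4.850 $/kg
  candidate Q: E = 307.0 GPa, ρ = 3270 kg/m³, cost = 64.00 $/kg
  candidate W: E = 2.806 GPa, ρ = 1273 kg/m³, cost = 9.220 $/kg
  candidate V: M = 5.11 MN·m per $
  candidate X: M = 1.75 MN·m per $
  candidate Q: M = 1.47 MN·m per $
  candidate R: M = 1.45 MN·m per $
  candidate C: M = 1.22 MN·m per $
  candidate W: M = 0.239 MN·m per $
The maximum is for candidate V.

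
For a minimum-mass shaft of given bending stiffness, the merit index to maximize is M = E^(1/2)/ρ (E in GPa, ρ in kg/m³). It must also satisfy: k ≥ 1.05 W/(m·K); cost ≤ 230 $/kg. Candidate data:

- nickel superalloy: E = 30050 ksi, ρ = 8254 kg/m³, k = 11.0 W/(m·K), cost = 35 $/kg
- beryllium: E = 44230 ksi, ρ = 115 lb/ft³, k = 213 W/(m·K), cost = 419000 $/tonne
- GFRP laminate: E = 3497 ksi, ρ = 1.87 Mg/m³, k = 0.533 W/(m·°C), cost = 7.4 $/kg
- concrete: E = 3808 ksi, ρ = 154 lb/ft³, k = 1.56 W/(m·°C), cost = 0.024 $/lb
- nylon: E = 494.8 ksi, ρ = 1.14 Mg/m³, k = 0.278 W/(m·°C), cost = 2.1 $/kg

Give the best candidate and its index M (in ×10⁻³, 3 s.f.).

Screen on constraints: k ≥ 1.05 W/(m·K); cost ≤ 230 $/kg. Survivors: nickel superalloy, concrete.
In SI units:
  nickel superalloy: E = 207.2 GPa, ρ = 8254 kg/m³
  concrete: E = 26.26 GPa, ρ = 2467 kg/m³
  concrete: M = 2.08×10⁻³
  nickel superalloy: M = 1.74×10⁻³
Concrete has the largest M.

concrete, M = 2.08×10⁻³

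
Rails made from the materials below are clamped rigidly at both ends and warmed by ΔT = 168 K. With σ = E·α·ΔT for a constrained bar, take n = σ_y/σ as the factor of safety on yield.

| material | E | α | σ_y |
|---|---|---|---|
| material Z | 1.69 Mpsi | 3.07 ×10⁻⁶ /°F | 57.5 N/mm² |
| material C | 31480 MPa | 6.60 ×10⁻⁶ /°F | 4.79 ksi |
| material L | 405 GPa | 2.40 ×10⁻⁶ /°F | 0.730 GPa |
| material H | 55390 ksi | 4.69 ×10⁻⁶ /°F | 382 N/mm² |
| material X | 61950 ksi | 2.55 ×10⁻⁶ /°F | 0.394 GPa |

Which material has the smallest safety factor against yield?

Per material, after unit conversion:
  material Z: E = 11.65, α = 5.53, σ_y = 57.50 → σ = 10.8 MPa, n = 5.32
  material C: E = 31.48, α = 11.9, σ_y = 33.03 → σ = 62.8 MPa, n = 0.526
  material L: E = 405.0, α = 4.32, σ_y = 730.0 → σ = 294 MPa, n = 2.48
  material H: E = 381.9, α = 8.44, σ_y = 382.0 → σ = 542 MPa, n = 0.705
  material X: E = 427.1, α = 4.59, σ_y = 394.0 → σ = 329 MPa, n = 1.20
The minimum is material C at n = 0.526.

material C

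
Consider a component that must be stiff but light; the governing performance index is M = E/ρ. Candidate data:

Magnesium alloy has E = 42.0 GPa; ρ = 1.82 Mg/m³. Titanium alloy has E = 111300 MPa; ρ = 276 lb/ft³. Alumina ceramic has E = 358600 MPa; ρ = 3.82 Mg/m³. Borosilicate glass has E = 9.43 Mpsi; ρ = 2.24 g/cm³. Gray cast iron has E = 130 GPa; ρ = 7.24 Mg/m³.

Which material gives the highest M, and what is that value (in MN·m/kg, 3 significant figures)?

After converting to SI:
  magnesium alloy: E = 42.00 GPa, ρ = 1820 kg/m³
  titanium alloy: E = 111.3 GPa, ρ = 4421 kg/m³
  alumina ceramic: E = 358.6 GPa, ρ = 3820 kg/m³
  borosilicate glass: E = 65.02 GPa, ρ = 2240 kg/m³
  gray cast iron: E = 130.0 GPa, ρ = 7240 kg/m³
  alumina ceramic: M = 93.9 MN·m/kg
  borosilicate glass: M = 29.0 MN·m/kg
  titanium alloy: M = 25.2 MN·m/kg
  magnesium alloy: M = 23.1 MN·m/kg
  gray cast iron: M = 18.0 MN·m/kg
Alumina ceramic has the largest M.

alumina ceramic, M = 93.9 MN·m/kg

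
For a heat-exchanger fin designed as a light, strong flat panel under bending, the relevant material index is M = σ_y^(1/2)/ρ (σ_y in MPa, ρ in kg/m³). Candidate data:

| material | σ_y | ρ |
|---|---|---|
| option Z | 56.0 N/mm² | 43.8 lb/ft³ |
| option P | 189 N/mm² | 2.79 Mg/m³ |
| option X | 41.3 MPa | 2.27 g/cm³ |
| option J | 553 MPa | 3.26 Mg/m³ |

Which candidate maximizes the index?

option Z

Putting every candidate on a common basis:
  option Z: σ_y = 56.00 MPa, ρ = 701.6 kg/m³
  option P: σ_y = 189.0 MPa, ρ = 2790 kg/m³
  option X: σ_y = 41.30 MPa, ρ = 2270 kg/m³
  option J: σ_y = 553.0 MPa, ρ = 3260 kg/m³
  option Z: M = 10.7×10⁻³
  option J: M = 7.21×10⁻³
  option P: M = 4.93×10⁻³
  option X: M = 2.83×10⁻³
Option Z has the largest M.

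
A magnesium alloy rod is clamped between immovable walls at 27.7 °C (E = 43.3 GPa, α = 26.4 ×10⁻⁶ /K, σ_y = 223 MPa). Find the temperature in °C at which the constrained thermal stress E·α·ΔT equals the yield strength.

E·α·ΔT = 223.0 MPa ⇒ ΔT = 223.0 / (43.30×10³ × 26.4×10⁻⁶) = 195.1 K.
T = 27.7 + 195.1 = 222.8 °C.

223 °C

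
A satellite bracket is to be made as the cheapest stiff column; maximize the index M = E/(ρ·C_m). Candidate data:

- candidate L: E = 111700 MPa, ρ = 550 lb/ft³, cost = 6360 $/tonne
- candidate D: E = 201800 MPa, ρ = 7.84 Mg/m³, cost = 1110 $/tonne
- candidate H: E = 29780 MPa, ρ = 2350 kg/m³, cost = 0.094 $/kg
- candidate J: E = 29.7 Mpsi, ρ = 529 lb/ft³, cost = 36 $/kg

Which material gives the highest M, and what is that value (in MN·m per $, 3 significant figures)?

candidate H, M = 135 MN·m per $

In SI units:
  candidate L: E = 111.7 GPa, ρ = 8810 kg/m³, cost = 6.360 $/kg
  candidate D: E = 201.8 GPa, ρ = 7840 kg/m³, cost = 1.110 $/kg
  candidate H: E = 29.78 GPa, ρ = 2350 kg/m³, cost = 0.09400 $/kg
  candidate J: E = 204.8 GPa, ρ = 8474 kg/m³, cost = 36.00 $/kg
  candidate H: M = 135 MN·m per $
  candidate D: M = 23.2 MN·m per $
  candidate L: M = 1.99 MN·m per $
  candidate J: M = 0.671 MN·m per $
The maximum is for candidate H.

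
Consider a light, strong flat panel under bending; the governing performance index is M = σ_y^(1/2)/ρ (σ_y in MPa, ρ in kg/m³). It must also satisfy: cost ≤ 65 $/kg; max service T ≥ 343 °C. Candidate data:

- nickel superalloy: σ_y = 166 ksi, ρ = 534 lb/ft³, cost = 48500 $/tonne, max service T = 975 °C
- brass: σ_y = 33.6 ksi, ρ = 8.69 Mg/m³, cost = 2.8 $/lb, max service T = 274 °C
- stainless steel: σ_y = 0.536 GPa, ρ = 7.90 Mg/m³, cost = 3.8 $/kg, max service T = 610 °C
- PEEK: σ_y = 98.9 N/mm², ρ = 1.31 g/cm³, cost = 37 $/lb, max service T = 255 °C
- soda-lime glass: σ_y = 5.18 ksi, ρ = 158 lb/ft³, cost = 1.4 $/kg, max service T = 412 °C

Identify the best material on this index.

Screen on constraints: cost ≤ 65 $/kg; max service T ≥ 343 °C. Survivors: nickel superalloy, stainless steel, soda-lime glass.
In SI units:
  nickel superalloy: σ_y = 1145 MPa, ρ = 8554 kg/m³
  stainless steel: σ_y = 536.0 MPa, ρ = 7900 kg/m³
  soda-lime glass: σ_y = 35.71 MPa, ρ = 2531 kg/m³
  nickel superalloy: M = 3.96×10⁻³
  stainless steel: M = 2.93×10⁻³
  soda-lime glass: M = 2.36×10⁻³
Nickel superalloy has the largest M.

nickel superalloy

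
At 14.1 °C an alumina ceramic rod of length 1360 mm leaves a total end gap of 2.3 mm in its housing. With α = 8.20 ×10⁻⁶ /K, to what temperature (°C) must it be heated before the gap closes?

α·L₀·ΔT = 2.3 mm ⇒ ΔT = 2.3 / (8.20×10⁻⁶ × 1360.0) = 206.2 K.
T = 14.1 + 206.2 = 220.3 °C.

220 °C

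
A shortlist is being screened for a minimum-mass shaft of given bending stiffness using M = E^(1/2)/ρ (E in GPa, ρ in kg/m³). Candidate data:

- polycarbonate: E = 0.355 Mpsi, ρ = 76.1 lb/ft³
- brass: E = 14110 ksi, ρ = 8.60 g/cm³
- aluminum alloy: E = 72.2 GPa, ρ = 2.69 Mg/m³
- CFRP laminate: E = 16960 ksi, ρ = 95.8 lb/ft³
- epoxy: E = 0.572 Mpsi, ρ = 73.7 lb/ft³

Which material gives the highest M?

CFRP laminate

Putting every candidate on a common basis:
  polycarbonate: E = 2.448 GPa, ρ = 1219 kg/m³
  brass: E = 97.29 GPa, ρ = 8600 kg/m³
  aluminum alloy: E = 72.20 GPa, ρ = 2690 kg/m³
  CFRP laminate: E = 116.9 GPa, ρ = 1535 kg/m³
  epoxy: E = 3.944 GPa, ρ = 1181 kg/m³
  CFRP laminate: M = 7.05×10⁻³
  aluminum alloy: M = 3.16×10⁻³
  epoxy: M = 1.68×10⁻³
  polycarbonate: M = 1.28×10⁻³
  brass: M = 1.15×10⁻³
The maximum is for CFRP laminate.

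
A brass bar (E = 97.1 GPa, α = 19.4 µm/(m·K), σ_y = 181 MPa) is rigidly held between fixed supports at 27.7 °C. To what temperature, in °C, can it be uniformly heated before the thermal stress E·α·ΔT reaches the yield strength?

E·α·ΔT = 181.0 MPa ⇒ ΔT = 181.0 / (97.10×10³ × 19.4×10⁻⁶) = 96.09 K.
T = 27.7 + 96.09 = 123.8 °C.

124 °C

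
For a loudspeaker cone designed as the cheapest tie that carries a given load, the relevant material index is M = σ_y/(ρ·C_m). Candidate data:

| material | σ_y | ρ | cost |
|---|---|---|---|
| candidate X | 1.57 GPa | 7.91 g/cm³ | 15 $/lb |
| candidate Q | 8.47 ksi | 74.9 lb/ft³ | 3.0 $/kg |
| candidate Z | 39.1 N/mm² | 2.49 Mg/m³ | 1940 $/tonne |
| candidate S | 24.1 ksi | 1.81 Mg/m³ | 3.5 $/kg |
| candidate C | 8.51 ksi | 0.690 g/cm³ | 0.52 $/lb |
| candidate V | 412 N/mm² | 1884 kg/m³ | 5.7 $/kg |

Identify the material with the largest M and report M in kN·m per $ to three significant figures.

candidate C, M = 74.2 kN·m per $

Putting every candidate on a common basis:
  candidate X: σ_y = 1570 MPa, ρ = 7910 kg/m³, cost = 33.07 $/kg
  candidate Q: σ_y = 58.40 MPa, ρ = 1200 kg/m³, cost = 3.000 $/kg
  candidate Z: σ_y = 39.10 MPa, ρ = 2490 kg/m³, cost = 1.940 $/kg
  candidate S: σ_y = 166.2 MPa, ρ = 1810 kg/m³, cost = 3.500 $/kg
  candidate C: σ_y = 58.67 MPa, ρ = 690.0 kg/m³, cost = 1.146 $/kg
  candidate V: σ_y = 412.0 MPa, ρ = 1884 kg/m³, cost = 5.700 $/kg
  candidate C: M = 74.2 kN·m per $
  candidate V: M = 38.4 kN·m per $
  candidate S: M = 26.2 kN·m per $
  candidate Q: M = 16.2 kN·m per $
  candidate Z: M = 8.09 kN·m per $
  candidate X: M = 6.00 kN·m per $
Highest index: candidate C.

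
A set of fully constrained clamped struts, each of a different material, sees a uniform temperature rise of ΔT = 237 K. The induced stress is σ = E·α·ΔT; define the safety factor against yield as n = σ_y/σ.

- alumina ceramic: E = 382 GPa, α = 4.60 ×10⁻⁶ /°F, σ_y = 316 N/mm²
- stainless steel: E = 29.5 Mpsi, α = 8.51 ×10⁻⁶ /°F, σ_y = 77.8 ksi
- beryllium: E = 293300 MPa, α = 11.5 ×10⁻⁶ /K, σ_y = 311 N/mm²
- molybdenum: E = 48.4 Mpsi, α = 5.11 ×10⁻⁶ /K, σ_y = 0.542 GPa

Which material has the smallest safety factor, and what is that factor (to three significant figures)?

With everything in SI (GPa, ×10⁻⁶/K, MPa):
  alumina ceramic: E = 382.0, α = 8.28, σ_y = 316.0 → σ = 750 MPa, n = 0.422
  stainless steel: E = 203.4, α = 15.3, σ_y = 536.4 → σ = 738 MPa, n = 0.726
  beryllium: E = 293.3, α = 11.5, σ_y = 311.0 → σ = 799 MPa, n = 0.389
  molybdenum: E = 333.7, α = 5.11, σ_y = 542.0 → σ = 404 MPa, n = 1.34
Beryllium has the lowest safety factor, n = 0.389.

beryllium, n = 0.389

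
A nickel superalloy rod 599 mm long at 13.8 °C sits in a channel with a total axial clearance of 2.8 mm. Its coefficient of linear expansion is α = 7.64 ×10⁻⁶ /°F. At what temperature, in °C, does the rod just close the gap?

α = 7.64×10⁻⁶/°F × 9/5 = 13.8×10⁻⁶/K.
α·L₀·ΔT = 2.8 mm ⇒ ΔT = 2.8 / (13.8×10⁻⁶ × 599.0) = 339.9 K.
T = 13.8 + 339.9 = 353.7 °C.

354 °C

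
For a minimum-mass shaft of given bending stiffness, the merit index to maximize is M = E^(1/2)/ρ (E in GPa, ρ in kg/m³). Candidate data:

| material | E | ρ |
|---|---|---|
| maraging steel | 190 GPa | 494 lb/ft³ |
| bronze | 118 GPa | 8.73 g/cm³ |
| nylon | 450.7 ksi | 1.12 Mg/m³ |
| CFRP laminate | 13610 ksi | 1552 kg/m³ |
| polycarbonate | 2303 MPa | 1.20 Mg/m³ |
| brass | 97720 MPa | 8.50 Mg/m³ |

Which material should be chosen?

CFRP laminate

Convert each candidate to consistent units, then evaluate M:
  maraging steel: E = 190.0 GPa, ρ = 7913 kg/m³
  bronze: E = 118.0 GPa, ρ = 8730 kg/m³
  nylon: E = 3.107 GPa, ρ = 1120 kg/m³
  CFRP laminate: E = 93.84 GPa, ρ = 1552 kg/m³
  polycarbonate: E = 2.303 GPa, ρ = 1200 kg/m³
  brass: E = 97.72 GPa, ρ = 8500 kg/m³
  CFRP laminate: M = 6.24×10⁻³
  maraging steel: M = 1.74×10⁻³
  nylon: M = 1.57×10⁻³
  polycarbonate: M = 1.26×10⁻³
  bronze: M = 1.24×10⁻³
  brass: M = 1.16×10⁻³
CFRP laminate has the largest M.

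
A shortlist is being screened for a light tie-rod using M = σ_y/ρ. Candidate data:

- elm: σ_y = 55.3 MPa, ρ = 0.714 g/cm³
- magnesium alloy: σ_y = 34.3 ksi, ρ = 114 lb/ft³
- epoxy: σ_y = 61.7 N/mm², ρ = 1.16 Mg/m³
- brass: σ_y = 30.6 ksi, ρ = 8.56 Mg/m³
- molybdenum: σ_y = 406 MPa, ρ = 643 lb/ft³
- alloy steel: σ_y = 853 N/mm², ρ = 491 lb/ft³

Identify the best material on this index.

magnesium alloy

Putting every candidate on a common basis:
  elm: σ_y = 55.30 MPa, ρ = 714.0 kg/m³
  magnesium alloy: σ_y = 236.5 MPa, ρ = 1826 kg/m³
  epoxy: σ_y = 61.70 MPa, ρ = 1160 kg/m³
  brass: σ_y = 211.0 MPa, ρ = 8560 kg/m³
  molybdenum: σ_y = 406.0 MPa, ρ = 10300 kg/m³
  alloy steel: σ_y = 853.0 MPa, ρ = 7865 kg/m³
  magnesium alloy: M = 130 kN·m/kg
  alloy steel: M = 108 kN·m/kg
  elm: M = 77.5 kN·m/kg
  epoxy: M = 53.2 kN·m/kg
  molybdenum: M = 39.4 kN·m/kg
  brass: M = 24.6 kN·m/kg
Highest index: magnesium alloy.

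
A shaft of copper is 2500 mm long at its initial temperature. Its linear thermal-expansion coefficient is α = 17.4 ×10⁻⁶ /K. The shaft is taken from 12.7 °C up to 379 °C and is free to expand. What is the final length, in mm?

2515.9 mm

ΔT = 379 − 12.7 = 366.3 K.
ΔL = α·L₀·ΔT = 17.4×10⁻⁶ × 2500 mm × 366.3 K = 15.9 mm.
L = L₀ + ΔL = 2500 + 15.9 = 2515.9 mm.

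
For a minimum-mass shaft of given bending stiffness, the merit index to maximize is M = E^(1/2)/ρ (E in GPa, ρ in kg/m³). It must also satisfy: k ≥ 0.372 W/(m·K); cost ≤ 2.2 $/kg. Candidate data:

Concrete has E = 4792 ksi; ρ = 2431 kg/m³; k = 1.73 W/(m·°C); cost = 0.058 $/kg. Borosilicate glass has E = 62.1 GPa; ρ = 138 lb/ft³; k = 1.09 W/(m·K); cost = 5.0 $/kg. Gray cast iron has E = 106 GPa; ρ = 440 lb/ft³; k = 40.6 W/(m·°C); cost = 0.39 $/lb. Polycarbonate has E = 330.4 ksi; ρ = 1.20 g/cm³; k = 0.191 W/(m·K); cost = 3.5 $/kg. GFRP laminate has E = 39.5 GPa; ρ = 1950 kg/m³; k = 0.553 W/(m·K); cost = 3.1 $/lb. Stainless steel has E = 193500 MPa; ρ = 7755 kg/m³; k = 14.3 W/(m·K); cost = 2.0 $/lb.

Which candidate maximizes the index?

concrete

Screen on constraints: k ≥ 0.372 W/(m·K); cost ≤ 2.2 $/kg. Survivors: concrete, gray cast iron.
In SI units:
  concrete: E = 33.04 GPa, ρ = 2431 kg/m³
  gray cast iron: E = 106.0 GPa, ρ = 7048 kg/m³
  concrete: M = 2.36×10⁻³
  gray cast iron: M = 1.46×10⁻³
Highest index: concrete.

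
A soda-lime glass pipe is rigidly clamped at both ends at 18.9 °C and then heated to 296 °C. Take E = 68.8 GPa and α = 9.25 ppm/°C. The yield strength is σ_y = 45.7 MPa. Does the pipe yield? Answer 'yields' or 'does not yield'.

ΔT = 277.1 K. Constrained thermal stress σ = E·α·ΔT = 68.80×10³ MPa × 9.25×10⁻⁶ × 277.1 = 176 MPa (compressive).
Compare to σ_y = 45.7 MPa: σ ≥ σ_y, so it yields.

yields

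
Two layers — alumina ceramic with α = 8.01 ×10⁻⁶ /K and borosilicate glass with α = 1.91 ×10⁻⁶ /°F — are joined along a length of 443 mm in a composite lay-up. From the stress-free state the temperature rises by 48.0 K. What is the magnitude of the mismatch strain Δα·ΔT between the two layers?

2.19×10⁻⁴

borosilicate glass: α = 1.91×10⁻⁶/°F × 9/5 = 3.44×10⁻⁶/K.
Δα = |8.01 − 3.44|×10⁻⁶/K = 4.57×10⁻⁶/K.
Mismatch strain = Δα·ΔT = 4.57×10⁻⁶ × 48.0 = 2.19×10⁻⁴.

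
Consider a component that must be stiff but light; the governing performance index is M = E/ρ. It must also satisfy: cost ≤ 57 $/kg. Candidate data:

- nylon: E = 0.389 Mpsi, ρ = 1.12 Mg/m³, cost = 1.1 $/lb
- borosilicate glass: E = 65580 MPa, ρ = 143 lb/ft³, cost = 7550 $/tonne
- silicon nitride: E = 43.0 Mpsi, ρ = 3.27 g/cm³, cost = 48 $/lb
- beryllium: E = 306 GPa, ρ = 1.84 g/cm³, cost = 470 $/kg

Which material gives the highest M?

borosilicate glass

Screen on constraints: cost ≤ 57 $/kg. Survivors: nylon, borosilicate glass.
Normalizing units and computing the index:
  nylon: E = 2.682 GPa, ρ = 1120 kg/m³
  borosilicate glass: E = 65.58 GPa, ρ = 2291 kg/m³
  borosilicate glass: M = 28.6 MN·m/kg
  nylon: M = 2.39 MN·m/kg
Borosilicate glass has the largest M.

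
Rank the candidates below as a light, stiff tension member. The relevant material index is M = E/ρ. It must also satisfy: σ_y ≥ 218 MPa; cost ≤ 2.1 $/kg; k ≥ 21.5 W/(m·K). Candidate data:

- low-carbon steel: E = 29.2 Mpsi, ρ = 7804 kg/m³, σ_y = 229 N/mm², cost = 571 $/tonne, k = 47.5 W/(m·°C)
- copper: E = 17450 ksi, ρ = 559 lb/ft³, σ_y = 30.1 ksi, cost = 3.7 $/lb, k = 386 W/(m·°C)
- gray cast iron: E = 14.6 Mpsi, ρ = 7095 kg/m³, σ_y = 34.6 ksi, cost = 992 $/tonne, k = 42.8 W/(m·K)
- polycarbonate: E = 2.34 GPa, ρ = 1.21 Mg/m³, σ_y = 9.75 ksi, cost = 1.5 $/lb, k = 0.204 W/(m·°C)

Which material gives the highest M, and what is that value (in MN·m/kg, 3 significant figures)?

Screen on constraints: σ_y ≥ 218 MPa; cost ≤ 2.1 $/kg; k ≥ 21.5 W/(m·K). Survivors: low-carbon steel, gray cast iron.
Convert each candidate to consistent units, then evaluate M:
  low-carbon steel: E = 201.3 GPa, ρ = 7804 kg/m³
  gray cast iron: E = 100.7 GPa, ρ = 7095 kg/m³
  low-carbon steel: M = 25.8 MN·m/kg
  gray cast iron: M = 14.2 MN·m/kg
The maximum is for low-carbon steel.

low-carbon steel, M = 25.8 MN·m/kg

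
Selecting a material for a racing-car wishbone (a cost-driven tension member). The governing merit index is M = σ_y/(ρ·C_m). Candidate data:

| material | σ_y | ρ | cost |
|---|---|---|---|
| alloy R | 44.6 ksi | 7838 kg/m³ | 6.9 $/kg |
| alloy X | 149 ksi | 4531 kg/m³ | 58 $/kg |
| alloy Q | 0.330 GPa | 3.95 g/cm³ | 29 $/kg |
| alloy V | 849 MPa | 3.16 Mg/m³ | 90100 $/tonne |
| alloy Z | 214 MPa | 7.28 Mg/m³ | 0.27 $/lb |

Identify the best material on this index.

Putting every candidate on a common basis:
  alloy R: σ_y = 307.5 MPa, ρ = 7838 kg/m³, cost = 6.900 $/kg
  alloy X: σ_y = 1027 MPa, ρ = 4531 kg/m³, cost = 58.00 $/kg
  alloy Q: σ_y = 330.0 MPa, ρ = 3950 kg/m³, cost = 29.00 $/kg
  alloy V: σ_y = 849.0 MPa, ρ = 3160 kg/m³, cost = 90.10 $/kg
  alloy Z: σ_y = 214.0 MPa, ρ = 7280 kg/m³, cost = 0.5952 $/kg
  alloy Z: M = 49.4 kN·m per $
  alloy R: M = 5.69 kN·m per $
  alloy X: M = 3.91 kN·m per $
  alloy V: M = 2.98 kN·m per $
  alloy Q: M = 2.88 kN·m per $
The maximum is for alloy Z.

alloy Z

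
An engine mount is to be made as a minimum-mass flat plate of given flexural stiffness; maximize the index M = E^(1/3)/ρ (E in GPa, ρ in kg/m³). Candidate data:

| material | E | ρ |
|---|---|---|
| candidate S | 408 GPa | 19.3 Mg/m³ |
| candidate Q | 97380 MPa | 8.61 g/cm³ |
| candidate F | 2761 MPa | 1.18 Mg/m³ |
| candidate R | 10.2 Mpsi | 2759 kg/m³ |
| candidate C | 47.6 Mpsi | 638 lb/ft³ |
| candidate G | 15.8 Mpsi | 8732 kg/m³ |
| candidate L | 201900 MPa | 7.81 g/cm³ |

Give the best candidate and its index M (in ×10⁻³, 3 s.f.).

candidate R, M = 1.50×10⁻³

Normalizing units and computing the index:
  candidate S: E = 408.0 GPa, ρ = 19300 kg/m³
  candidate Q: E = 97.38 GPa, ρ = 8610 kg/m³
  candidate F: E = 2.761 GPa, ρ = 1180 kg/m³
  candidate R: E = 70.33 GPa, ρ = 2759 kg/m³
  candidate C: E = 328.2 GPa, ρ = 10220 kg/m³
  candidate G: E = 108.9 GPa, ρ = 8732 kg/m³
  candidate L: E = 201.9 GPa, ρ = 7810 kg/m³
  candidate R: M = 1.50×10⁻³
  candidate F: M = 1.19×10⁻³
  candidate L: M = 0.751×10⁻³
  candidate C: M = 0.675×10⁻³
  candidate G: M = 0.547×10⁻³
  candidate Q: M = 0.534×10⁻³
  candidate S: M = 0.384×10⁻³
Candidate R ranks first.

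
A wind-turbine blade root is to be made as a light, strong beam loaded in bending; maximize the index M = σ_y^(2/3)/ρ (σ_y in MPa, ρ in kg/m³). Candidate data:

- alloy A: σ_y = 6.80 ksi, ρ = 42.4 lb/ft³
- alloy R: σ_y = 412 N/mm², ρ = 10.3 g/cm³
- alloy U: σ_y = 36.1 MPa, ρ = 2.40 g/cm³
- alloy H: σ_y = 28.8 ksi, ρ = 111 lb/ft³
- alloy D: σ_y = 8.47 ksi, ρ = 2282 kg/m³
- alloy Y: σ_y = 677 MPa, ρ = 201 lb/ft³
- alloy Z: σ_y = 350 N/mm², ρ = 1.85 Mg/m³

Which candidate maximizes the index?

After converting to SI:
  alloy A: σ_y = 46.88 MPa, ρ = 679.2 kg/m³
  alloy R: σ_y = 412.0 MPa, ρ = 10300 kg/m³
  alloy U: σ_y = 36.10 MPa, ρ = 2400 kg/m³
  alloy H: σ_y = 198.6 MPa, ρ = 1778 kg/m³
  alloy D: σ_y = 58.40 MPa, ρ = 2282 kg/m³
  alloy Y: σ_y = 677.0 MPa, ρ = 3220 kg/m³
  alloy Z: σ_y = 350.0 MPa, ρ = 1850 kg/m³
  alloy Z: M = 26.8×10⁻³
  alloy Y: M = 23.9×10⁻³
  alloy A: M = 19.1×10⁻³
  alloy H: M = 19.1×10⁻³
  alloy D: M = 6.60×10⁻³
  alloy R: M = 5.38×10⁻³
  alloy U: M = 4.55×10⁻³
Highest index: alloy Z.

alloy Z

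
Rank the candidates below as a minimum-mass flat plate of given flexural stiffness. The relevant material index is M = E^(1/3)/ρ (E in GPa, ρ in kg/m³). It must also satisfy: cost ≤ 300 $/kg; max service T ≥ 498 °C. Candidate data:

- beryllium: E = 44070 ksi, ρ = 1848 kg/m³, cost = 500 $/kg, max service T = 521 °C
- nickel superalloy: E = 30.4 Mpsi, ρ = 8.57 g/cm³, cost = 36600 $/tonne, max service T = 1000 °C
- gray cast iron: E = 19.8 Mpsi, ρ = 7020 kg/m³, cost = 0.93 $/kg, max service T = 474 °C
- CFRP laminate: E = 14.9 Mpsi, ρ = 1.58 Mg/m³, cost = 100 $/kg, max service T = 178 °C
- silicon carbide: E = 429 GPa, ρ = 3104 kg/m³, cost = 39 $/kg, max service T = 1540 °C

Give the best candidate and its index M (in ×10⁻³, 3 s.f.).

Screen on constraints: cost ≤ 300 $/kg; max service T ≥ 498 °C. Survivors: nickel superalloy, silicon carbide.
Normalizing units and computing the index:
  nickel superalloy: E = 209.6 GPa, ρ = 8570 kg/m³
  silicon carbide: E = 429.0 GPa, ρ = 3104 kg/m³
  silicon carbide: M = 2.43×10⁻³
  nickel superalloy: M = 0.693×10⁻³
Silicon carbide ranks first.

silicon carbide, M = 2.43×10⁻³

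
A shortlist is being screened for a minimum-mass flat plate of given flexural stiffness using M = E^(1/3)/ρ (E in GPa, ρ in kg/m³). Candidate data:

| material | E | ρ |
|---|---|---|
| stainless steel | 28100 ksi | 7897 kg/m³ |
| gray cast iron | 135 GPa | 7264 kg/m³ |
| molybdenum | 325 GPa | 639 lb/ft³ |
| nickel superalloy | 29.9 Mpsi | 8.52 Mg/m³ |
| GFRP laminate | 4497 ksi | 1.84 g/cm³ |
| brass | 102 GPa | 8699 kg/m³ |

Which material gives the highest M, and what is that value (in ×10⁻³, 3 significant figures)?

Normalizing units and computing the index:
  stainless steel: E = 193.7 GPa, ρ = 7897 kg/m³
  gray cast iron: E = 135.0 GPa, ρ = 7264 kg/m³
  molybdenum: E = 325.0 GPa, ρ = 10240 kg/m³
  nickel superalloy: E = 206.2 GPa, ρ = 8520 kg/m³
  GFRP laminate: E = 31.01 GPa, ρ = 1840 kg/m³
  brass: E = 102.0 GPa, ρ = 8699 kg/m³
  GFRP laminate: M = 1.71×10⁻³
  stainless steel: M = 0.733×10⁻³
  gray cast iron: M = 0.706×10⁻³
  nickel superalloy: M = 0.693×10⁻³
  molybdenum: M = 0.672×10⁻³
  brass: M = 0.537×10⁻³
GFRP laminate ranks first.

GFRP laminate, M = 1.71×10⁻³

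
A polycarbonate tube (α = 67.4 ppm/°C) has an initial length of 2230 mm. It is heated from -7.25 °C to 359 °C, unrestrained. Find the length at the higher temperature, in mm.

ΔT = 359 − (-7.25) = 366.2 K.
ΔL = α·L₀·ΔT = 67.4×10⁻⁶ × 2230 mm × 366.2 K = 55.0 mm.
L = L₀ + ΔL = 2230 + 55.0 = 2285.0 mm.

2285.0 mm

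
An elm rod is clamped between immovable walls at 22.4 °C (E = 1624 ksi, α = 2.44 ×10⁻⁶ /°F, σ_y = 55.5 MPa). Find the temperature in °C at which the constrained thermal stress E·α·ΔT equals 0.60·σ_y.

700 °C

E = 1624 ksi = 11.20 GPa.
α = 2.44×10⁻⁶/°F × 9/5 = 4.39×10⁻⁶/K.
E·α·ΔT = 33.30 MPa ⇒ ΔT = 33.30 / (11.20×10³ × 4.39×10⁻⁶) = 677.1 K.
T = 22.4 + 677.1 = 699.5 °C.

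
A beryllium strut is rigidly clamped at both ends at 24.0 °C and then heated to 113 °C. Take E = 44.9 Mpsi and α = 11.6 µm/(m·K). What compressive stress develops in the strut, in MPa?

320 MPa

E = 44.9 Mpsi = 309.6 GPa.
ΔT = 89.00 K. Constrained thermal stress σ = E·α·ΔT = 309.6×10³ MPa × 11.6×10⁻⁶ × 89.00 = 320 MPa (compressive).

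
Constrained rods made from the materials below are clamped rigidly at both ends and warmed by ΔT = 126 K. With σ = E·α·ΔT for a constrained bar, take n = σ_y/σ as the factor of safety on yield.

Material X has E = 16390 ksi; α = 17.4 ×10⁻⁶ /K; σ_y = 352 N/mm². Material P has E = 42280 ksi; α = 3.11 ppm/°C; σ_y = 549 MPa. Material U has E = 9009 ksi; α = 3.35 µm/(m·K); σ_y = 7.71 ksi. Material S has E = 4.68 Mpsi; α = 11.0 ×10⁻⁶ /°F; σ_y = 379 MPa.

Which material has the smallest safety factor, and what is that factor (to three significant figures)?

material X, n = 1.42

Converting E to GPa, α to ×10⁻⁶/K, σ_y to MPa, then σ and n for each:
  material X: E = 113.0, α = 17.4, σ_y = 352.0 → σ = 248 MPa, n = 1.42
  material P: E = 291.5, α = 3.11, σ_y = 549.0 → σ = 114 MPa, n = 4.81
  material U: E = 62.11, α = 3.35, σ_y = 53.16 → σ = 26.2 MPa, n = 2.03
  material S: E = 32.27, α = 19.8, σ_y = 379.0 → σ = 80.5 MPa, n = 4.71
Smallest n: material X with n = 1.42.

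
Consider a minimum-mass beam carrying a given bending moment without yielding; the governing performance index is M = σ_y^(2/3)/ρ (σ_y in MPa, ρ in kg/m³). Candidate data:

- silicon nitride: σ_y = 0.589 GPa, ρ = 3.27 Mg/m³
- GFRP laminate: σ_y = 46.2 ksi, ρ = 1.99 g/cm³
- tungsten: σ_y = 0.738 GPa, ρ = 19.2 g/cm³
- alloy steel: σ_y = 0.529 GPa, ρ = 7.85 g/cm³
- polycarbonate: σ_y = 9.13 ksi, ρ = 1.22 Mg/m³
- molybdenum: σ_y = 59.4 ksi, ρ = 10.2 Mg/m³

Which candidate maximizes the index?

GFRP laminate

After converting to SI:
  silicon nitride: σ_y = 589.0 MPa, ρ = 3270 kg/m³
  GFRP laminate: σ_y = 318.5 MPa, ρ = 1990 kg/m³
  tungsten: σ_y = 738.0 MPa, ρ = 19200 kg/m³
  alloy steel: σ_y = 529.0 MPa, ρ = 7850 kg/m³
  polycarbonate: σ_y = 62.95 MPa, ρ = 1220 kg/m³
  molybdenum: σ_y = 409.5 MPa, ρ = 10200 kg/m³
  GFRP laminate: M = 23.4×10⁻³
  silicon nitride: M = 21.5×10⁻³
  polycarbonate: M = 13.0×10⁻³
  alloy steel: M = 8.33×10⁻³
  molybdenum: M = 5.41×10⁻³
  tungsten: M = 4.25×10⁻³
GFRP laminate has the largest M.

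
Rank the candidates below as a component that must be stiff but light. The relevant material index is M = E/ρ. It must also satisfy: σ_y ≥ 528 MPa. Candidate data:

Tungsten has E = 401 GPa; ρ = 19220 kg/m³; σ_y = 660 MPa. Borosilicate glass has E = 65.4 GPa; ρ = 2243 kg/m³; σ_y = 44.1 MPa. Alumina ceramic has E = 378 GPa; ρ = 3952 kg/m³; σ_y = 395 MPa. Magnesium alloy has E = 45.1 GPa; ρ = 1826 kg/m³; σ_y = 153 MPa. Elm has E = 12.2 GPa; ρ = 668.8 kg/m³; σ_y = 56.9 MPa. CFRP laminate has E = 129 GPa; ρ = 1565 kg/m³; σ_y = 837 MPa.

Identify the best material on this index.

Screen on constraints: σ_y ≥ 528 MPa. Survivors: tungsten, CFRP laminate.
Computing M directly (units already consistent):
  CFRP laminate: M = 82.4 MN·m/kg
  tungsten: M = 20.9 MN·m/kg
CFRP laminate ranks first.

CFRP laminate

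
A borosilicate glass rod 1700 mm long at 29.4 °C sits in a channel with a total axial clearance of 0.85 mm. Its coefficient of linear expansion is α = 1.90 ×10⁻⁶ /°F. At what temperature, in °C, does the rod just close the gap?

176 °C

α = 1.90×10⁻⁶/°F × 9/5 = 3.42×10⁻⁶/K.
α·L₀·ΔT = 0.85 mm ⇒ ΔT = 0.85 / (3.42×10⁻⁶ × 1700.0) = 146.2 K.
T = 29.4 + 146.2 = 175.6 °C.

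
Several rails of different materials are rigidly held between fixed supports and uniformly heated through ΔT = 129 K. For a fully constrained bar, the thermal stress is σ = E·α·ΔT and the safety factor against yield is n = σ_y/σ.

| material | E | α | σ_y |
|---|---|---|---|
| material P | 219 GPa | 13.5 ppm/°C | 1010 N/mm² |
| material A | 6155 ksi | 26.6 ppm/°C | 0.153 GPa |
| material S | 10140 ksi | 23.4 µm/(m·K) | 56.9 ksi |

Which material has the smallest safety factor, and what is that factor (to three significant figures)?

Converting E to GPa, α to ×10⁻⁶/K, σ_y to MPa, then σ and n for each:
  material P: E = 219.0, α = 13.5, σ_y = 1010 → σ = 381 MPa, n = 2.65
  material A: E = 42.44, α = 26.6, σ_y = 153.0 → σ = 146 MPa, n = 1.05
  material S: E = 69.91, α = 23.4, σ_y = 392.3 → σ = 211 MPa, n = 1.86
Material A has the lowest safety factor, n = 1.05.

material A, n = 1.05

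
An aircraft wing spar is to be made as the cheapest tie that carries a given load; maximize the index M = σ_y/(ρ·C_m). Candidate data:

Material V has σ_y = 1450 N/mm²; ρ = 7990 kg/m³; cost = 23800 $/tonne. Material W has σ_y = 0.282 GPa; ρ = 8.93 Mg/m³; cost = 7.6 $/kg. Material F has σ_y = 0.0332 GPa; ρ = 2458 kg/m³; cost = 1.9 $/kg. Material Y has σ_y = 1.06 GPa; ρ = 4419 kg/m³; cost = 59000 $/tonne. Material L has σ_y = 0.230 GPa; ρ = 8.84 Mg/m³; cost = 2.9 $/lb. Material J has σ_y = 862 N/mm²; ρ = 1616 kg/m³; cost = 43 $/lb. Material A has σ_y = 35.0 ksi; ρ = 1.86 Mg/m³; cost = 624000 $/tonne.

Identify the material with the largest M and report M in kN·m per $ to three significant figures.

material V, M = 7.63 kN·m per $

Putting every candidate on a common basis:
  material V: σ_y = 1450 MPa, ρ = 7990 kg/m³, cost = 23.80 $/kg
  material W: σ_y = 282.0 MPa, ρ = 8930 kg/m³, cost = 7.600 $/kg
  material F: σ_y = 33.20 MPa, ρ = 2458 kg/m³, cost = 1.900 $/kg
  material Y: σ_y = 1060 MPa, ρ = 4419 kg/m³, cost = 59.00 $/kg
  material L: σ_y = 230.0 MPa, ρ = 8840 kg/m³, cost = 6.393 $/kg
  material J: σ_y = 862.0 MPa, ρ = 1616 kg/m³, cost = 94.80 $/kg
  material A: σ_y = 241.3 MPa, ρ = 1860 kg/m³, cost = 624.0 $/kg
  material V: M = 7.63 kN·m per $
  material F: M = 7.11 kN·m per $
  material J: M = 5.63 kN·m per $
  material W: M = 4.16 kN·m per $
  material L: M = 4.07 kN·m per $
  material Y: M = 4.07 kN·m per $
  material A: M = 0.208 kN·m per $
Material V has the largest M.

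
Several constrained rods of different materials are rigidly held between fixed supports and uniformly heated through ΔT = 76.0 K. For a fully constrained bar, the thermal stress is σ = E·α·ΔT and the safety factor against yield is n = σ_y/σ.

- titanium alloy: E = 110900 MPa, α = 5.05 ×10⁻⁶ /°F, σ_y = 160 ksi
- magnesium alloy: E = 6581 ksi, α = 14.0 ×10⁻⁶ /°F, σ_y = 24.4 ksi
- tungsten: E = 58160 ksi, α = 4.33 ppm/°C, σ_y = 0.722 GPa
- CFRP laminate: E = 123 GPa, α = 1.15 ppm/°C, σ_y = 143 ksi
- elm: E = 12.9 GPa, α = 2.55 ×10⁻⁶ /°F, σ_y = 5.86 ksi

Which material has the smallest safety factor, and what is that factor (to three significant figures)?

magnesium alloy, n = 1.94

With everything in SI (GPa, ×10⁻⁶/K, MPa):
  titanium alloy: E = 110.9, α = 9.09, σ_y = 1103 → σ = 76.6 MPa, n = 14.4
  magnesium alloy: E = 45.37, α = 25.2, σ_y = 168.2 → σ = 86.9 MPa, n = 1.94
  tungsten: E = 401.0, α = 4.33, σ_y = 722.0 → σ = 132 MPa, n = 5.47
  CFRP laminate: E = 123.0, α = 1.15, σ_y = 986.0 → σ = 10.8 MPa, n = 91.7
  elm: E = 12.90, α = 4.59, σ_y = 40.40 → σ = 4.50 MPa, n = 8.98
The minimum is magnesium alloy at n = 1.94.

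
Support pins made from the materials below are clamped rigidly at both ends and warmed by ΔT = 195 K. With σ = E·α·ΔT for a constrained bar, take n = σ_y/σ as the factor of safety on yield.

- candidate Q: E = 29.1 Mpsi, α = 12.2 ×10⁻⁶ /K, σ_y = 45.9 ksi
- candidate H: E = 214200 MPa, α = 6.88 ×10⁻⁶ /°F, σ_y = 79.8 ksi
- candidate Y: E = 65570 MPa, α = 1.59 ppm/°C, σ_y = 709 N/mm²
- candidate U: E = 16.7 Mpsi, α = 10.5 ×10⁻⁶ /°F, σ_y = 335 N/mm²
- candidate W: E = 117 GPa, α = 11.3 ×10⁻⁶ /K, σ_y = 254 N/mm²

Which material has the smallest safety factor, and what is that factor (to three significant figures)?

candidate Q, n = 0.663

In consistent units (E in GPa, α in ×10⁻⁶/K, σ_y in MPa):
  candidate Q: E = 200.6, α = 12.2, σ_y = 316.5 → σ = 477 MPa, n = 0.663
  candidate H: E = 214.2, α = 12.4, σ_y = 550.2 → σ = 517 MPa, n = 1.06
  candidate Y: E = 65.57, α = 1.59, σ_y = 709.0 → σ = 20.3 MPa, n = 34.9
  candidate U: E = 115.1, α = 18.9, σ_y = 335.0 → σ = 424 MPa, n = 0.789
  candidate W: E = 117.0, α = 11.3, σ_y = 254.0 → σ = 258 MPa, n = 0.985
The minimum is candidate Q at n = 0.663.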